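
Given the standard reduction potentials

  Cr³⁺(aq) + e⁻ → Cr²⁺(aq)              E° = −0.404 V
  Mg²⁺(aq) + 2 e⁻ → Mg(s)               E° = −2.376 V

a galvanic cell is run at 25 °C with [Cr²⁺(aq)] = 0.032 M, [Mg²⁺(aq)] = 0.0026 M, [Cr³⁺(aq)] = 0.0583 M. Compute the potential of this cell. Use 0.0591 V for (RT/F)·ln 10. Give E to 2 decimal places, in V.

+2.06 V

The Cr³⁺/Cr²⁺ couple has the more positive E°, so it is the cathode; Mg²⁺/Mg is the anode.
The standard potential is −0.404 − (−2.376) = +1.972 V and the balanced reaction transfers n = 2 electrons.
For the overall reaction 2 Cr³⁺(aq) + Mg(s) → 2 Cr²⁺(aq) + Mg²⁺(aq), Q = ([Cr²⁺(aq)]^2·[Mg²⁺(aq)]) / [Cr³⁺(aq)]^2 = 0.000783, giving log Q = −3.106.
Applying E = E° − (RT ln10/nF)·log Q gives +1.972 − (0.0591/2)(−3.106) = +2.06 V.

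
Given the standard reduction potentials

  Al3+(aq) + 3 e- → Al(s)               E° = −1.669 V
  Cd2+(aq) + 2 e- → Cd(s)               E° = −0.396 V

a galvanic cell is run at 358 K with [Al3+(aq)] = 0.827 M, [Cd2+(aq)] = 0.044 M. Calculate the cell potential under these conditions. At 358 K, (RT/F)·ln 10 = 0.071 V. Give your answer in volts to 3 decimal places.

+1.227 V

Cd²⁺/Cd is reduced (cathode, E° = −0.396 V) and Al³⁺/Al is oxidized (anode).
E°cell = E°cat − E°an = −0.396 − (−1.669) = +1.273 V; n = 6.
The balanced reaction is 3 Cd2+(aq) + 2 Al(s) → 3 Cd(s) + 2 Al3+(aq), so Q = [Al3+(aq)]^2 / [Cd2+(aq)]^3 = 8.03×10^3 and log Q = 3.905.
E = E° − (0.071/n)·log Q = +1.273 − (0.071/6)(3.905) = +1.227 V.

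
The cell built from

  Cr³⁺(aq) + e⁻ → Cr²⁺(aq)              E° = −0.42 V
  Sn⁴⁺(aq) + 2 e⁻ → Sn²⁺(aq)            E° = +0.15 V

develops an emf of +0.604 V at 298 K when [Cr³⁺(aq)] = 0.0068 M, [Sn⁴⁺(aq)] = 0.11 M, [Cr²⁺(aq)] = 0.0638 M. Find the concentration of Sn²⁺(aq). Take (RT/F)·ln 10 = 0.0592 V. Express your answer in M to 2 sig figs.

0.69 M

With Sn⁴⁺/Sn²⁺ at the cathode and Cr³⁺/Cr²⁺ at the anode, E°cell = +0.15 − (−0.42) = +0.57 V (n = 2).
Rearranging E = E° − (0.0592/n)·log Q gives log Q = 2(+0.57 − (+0.604))/0.0592 = −1.149.
The balanced reaction is Sn⁴⁺(aq) + 2 Cr²⁺(aq) → Sn²⁺(aq) + 2 Cr³⁺(aq), so Q = ([Sn²⁺(aq)]·[Cr³⁺(aq)]^2) / ([Sn⁴⁺(aq)]·[Cr²⁺(aq)]^2).
Solving for the unknown gives log [Sn²⁺(aq)] = −0.163, so [Sn²⁺(aq)] ≈ 0.69 M.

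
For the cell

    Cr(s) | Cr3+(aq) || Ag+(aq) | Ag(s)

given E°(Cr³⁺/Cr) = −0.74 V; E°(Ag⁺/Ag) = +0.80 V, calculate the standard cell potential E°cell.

By convention the left-hand electrode in cell notation is the anode (oxidation) and the right-hand electrode is the cathode (reduction).
E°cell = E°(right) − E°(left) = +0.80 − (−0.74) = +1.54 V.

+1.54 V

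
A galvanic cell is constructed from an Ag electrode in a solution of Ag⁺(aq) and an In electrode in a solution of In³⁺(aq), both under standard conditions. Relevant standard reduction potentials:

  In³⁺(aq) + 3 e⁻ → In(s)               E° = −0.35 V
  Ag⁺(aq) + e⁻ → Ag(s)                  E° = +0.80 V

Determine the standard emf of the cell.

+1.15 V

Of the two couples in this cell, the one with the more positive reduction potential is reduced at the cathode: here that is Ag⁺/Ag (+0.80 V); In³⁺/In (−0.35 V) is the anode.
E°cell = E°(cathode) − E°(anode) = +0.80 − (−0.35) = +1.15 V.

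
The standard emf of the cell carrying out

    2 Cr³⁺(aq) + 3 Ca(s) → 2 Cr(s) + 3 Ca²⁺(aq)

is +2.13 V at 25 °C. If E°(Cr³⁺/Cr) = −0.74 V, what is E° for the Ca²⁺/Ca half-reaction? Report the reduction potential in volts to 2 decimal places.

In the reaction as written the Cr³⁺/Cr couple is reduced (cathode) and Ca²⁺/Ca is oxidized (anode), so E°cell = E°(Cr³⁺/Cr) − E°(Ca²⁺/Ca).
E°(Ca²⁺/Ca) = E°(cathode) − E°cell = −0.74 − (+2.13) = −2.87 V.

−2.87 V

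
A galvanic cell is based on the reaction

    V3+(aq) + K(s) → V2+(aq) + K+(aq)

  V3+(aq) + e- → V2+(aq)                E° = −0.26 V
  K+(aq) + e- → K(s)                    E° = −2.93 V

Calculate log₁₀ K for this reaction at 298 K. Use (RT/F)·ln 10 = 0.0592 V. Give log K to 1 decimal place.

log K = 45.1

The V³⁺/V²⁺ couple is reduced (cathode); E°cell = −0.26 − (−2.93) = +2.67 V with n = 1.
At equilibrium E = 0, so log K = nE°cell / 0.0592 = (1)(+2.67) / 0.0592 = 45.1.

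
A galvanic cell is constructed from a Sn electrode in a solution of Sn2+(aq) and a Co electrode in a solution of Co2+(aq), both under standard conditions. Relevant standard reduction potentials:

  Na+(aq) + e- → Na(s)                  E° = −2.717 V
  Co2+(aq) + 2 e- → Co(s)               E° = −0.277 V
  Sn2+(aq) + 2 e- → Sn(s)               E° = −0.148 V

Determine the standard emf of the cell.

Of the two couples in this cell, the one with the more positive reduction potential is reduced at the cathode: here that is Sn²⁺/Sn (−0.148 V); Co²⁺/Co (−0.277 V) is the anode.
E°cell = E°(cathode) − E°(anode) = −0.148 − (−0.277) = +0.129 V.

+0.129 V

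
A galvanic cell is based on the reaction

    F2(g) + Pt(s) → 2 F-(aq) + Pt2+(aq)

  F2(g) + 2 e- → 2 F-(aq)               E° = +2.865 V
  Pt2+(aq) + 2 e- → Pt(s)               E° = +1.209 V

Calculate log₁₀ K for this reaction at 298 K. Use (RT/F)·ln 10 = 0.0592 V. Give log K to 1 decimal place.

log K = 55.9

The F₂/F⁻ couple is reduced (cathode); E°cell = +2.865 − (+1.209) = +1.656 V with n = 2.
At equilibrium E = 0, so log K = nE°cell / 0.0592 = (2)(+1.656) / 0.0592 = 55.9.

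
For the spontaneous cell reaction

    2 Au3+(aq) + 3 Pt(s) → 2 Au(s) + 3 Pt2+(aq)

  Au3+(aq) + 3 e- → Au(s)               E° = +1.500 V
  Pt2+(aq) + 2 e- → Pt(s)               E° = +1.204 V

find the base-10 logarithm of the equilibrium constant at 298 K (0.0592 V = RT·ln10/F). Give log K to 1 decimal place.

The Au³⁺/Au couple is reduced (cathode); E°cell = +1.500 − (+1.204) = +0.296 V with n = 6.
At equilibrium E = 0, so log K = nE°cell / 0.0592 = (6)(+0.296) / 0.0592 = 30.0.

log K = 30.0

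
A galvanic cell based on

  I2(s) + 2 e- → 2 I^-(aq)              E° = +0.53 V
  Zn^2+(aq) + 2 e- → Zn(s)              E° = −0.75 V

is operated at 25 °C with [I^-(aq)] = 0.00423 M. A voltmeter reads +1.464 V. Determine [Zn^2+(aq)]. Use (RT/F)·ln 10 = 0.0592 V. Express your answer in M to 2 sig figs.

With I₂/I⁻ at the cathode and Zn²⁺/Zn at the anode, E°cell = +0.53 − (−0.75) = +1.28 V (n = 2).
Since E = E° − (0.0592/n)·log Q, log Q = n(E° − E)/0.0592 = −6.216.
Balancing electrons gives I2(s) + Zn(s) → 2 I^-(aq) + Zn^2+(aq); thus Q = [I^-(aq)]^2·[Zn^2+(aq)].
Isolating [Zn^2+(aq)] in Q = 10^{−6.216} yields log [Zn^2+(aq)] = −1.469, i.e. 0.034 M.

0.034 M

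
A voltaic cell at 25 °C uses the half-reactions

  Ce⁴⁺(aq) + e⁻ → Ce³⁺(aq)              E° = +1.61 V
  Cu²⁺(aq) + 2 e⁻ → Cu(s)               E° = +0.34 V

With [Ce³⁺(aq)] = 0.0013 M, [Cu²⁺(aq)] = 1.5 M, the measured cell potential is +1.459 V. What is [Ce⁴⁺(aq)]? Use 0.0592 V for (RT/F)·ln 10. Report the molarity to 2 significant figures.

With Ce⁴⁺/Ce³⁺ at the cathode and Cu²⁺/Cu at the anode, E°cell = +1.61 − (+0.34) = +1.27 V (n = 2).
Since E = E° − (0.0592/n)·log Q, log Q = n(E° − E)/0.0592 = −6.385.
Balancing electrons gives 2 Ce⁴⁺(aq) + Cu(s) → 2 Ce³⁺(aq) + Cu²⁺(aq); thus Q = ([Ce³⁺(aq)]^2·[Cu²⁺(aq)]) / [Ce⁴⁺(aq)]^2.
Substituting the known concentrations and solving, log [Ce⁴⁺(aq)] = 0.394 and [Ce⁴⁺(aq)] = 2.5 M.

2.5 M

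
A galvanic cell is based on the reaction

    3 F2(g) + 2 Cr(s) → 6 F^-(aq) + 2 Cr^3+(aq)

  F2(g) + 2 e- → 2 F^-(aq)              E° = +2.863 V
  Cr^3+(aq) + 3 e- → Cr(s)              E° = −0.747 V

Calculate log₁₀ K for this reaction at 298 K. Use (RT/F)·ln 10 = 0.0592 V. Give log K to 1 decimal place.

The F₂/F⁻ couple is reduced (cathode); E°cell = +2.863 − (−0.747) = +3.610 V with n = 6.
At equilibrium E = 0, so log K = nE°cell / 0.0592 = (6)(+3.610) / 0.0592 = 365.9.

log K = 365.9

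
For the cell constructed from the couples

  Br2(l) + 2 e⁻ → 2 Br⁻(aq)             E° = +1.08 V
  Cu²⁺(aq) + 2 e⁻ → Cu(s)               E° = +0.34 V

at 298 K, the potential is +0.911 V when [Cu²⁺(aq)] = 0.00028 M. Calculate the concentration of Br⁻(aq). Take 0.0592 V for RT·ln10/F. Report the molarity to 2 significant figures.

0.077 M

The Br₂/Br⁻ couple has the larger reduction potential, so it is the cathode: E°cell = +1.08 − (+0.34) = +0.74 V and n = 2.
Since E = E° − (0.0592/n)·log Q, log Q = n(E° − E)/0.0592 = −5.777.
The balanced reaction is Br2(l) + Cu(s) → 2 Br⁻(aq) + Cu²⁺(aq), so Q = [Br⁻(aq)]^2·[Cu²⁺(aq)].
Isolating [Br⁻(aq)] in Q = 10^{−5.777} yields log [Br⁻(aq)] = −1.112, i.e. 0.077 M.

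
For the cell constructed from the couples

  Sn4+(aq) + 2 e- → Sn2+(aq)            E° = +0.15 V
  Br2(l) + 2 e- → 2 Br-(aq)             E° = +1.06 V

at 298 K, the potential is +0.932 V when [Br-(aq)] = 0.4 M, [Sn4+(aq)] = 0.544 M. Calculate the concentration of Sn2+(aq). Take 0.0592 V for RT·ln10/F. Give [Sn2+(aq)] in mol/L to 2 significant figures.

0.48 M

Br₂/Br⁻ is the cathode (higher E°); E°cell = +1.06 − (+0.15) = +0.91 V with n = 2.
Rearranging E = E° − (0.0592/n)·log Q gives log Q = 2(+0.91 − (+0.932))/0.0592 = −0.743.
For Br2(l) + Sn2+(aq) → 2 Br-(aq) + Sn4+(aq), the reaction quotient is Q = ([Br-(aq)]^2·[Sn4+(aq)]) / [Sn2+(aq)].
Solving for the unknown gives log [Sn2+(aq)] = −0.317, so [Sn2+(aq)] ≈ 0.48 M.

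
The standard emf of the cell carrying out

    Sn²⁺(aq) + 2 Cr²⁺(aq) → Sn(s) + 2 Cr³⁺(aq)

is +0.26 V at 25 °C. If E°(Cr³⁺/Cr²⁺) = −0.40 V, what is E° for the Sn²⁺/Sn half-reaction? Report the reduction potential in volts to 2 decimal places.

−0.14 V

In the reaction as written the Sn²⁺/Sn couple is reduced (cathode) and Cr³⁺/Cr²⁺ is oxidized (anode), so E°cell = E°(Sn²⁺/Sn) − E°(Cr³⁺/Cr²⁺).
E°(Sn²⁺/Sn) = E°cell + E°(anode) = +0.26 + (−0.40) = −0.14 V.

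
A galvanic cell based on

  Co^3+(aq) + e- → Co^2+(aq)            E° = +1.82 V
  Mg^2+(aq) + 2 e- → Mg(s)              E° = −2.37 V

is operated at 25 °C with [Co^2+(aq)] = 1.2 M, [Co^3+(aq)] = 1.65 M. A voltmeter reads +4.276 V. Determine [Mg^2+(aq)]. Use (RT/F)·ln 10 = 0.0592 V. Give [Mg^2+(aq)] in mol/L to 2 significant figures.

The Co³⁺/Co²⁺ couple has the larger reduction potential, so it is the cathode: E°cell = +1.82 − (−2.37) = +4.19 V and n = 2.
From the Nernst equation, log Q = n(E° − E)/0.0592 = 2·(+4.19 − (+4.276))/0.0592 = −2.905.
For 2 Co^3+(aq) + Mg(s) → 2 Co^2+(aq) + Mg^2+(aq), the reaction quotient is Q = ([Co^2+(aq)]^2·[Mg^2+(aq)]) / [Co^3+(aq)]^2.
Solving for the unknown gives log [Mg^2+(aq)] = −2.628, so [Mg^2+(aq)] ≈ 0.0024 M.

0.0024 M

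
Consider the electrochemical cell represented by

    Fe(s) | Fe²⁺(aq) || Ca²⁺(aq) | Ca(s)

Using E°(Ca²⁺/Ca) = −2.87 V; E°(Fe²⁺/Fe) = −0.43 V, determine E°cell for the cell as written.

−2.44 V

By convention the left-hand electrode in cell notation is the anode (oxidation) and the right-hand electrode is the cathode (reduction).
E°cell = E°(right) − E°(left) = −2.87 − (−0.43) = −2.44 V.
The negative sign shows that, as written, the cell would require an external voltage to drive the reaction.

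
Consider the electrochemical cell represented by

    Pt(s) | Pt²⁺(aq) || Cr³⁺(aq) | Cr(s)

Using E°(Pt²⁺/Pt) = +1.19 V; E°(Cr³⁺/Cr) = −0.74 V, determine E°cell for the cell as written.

−1.93 V

By convention the left-hand electrode in cell notation is the anode (oxidation) and the right-hand electrode is the cathode (reduction).
E°cell = E°(right) − E°(left) = −0.74 − (+1.19) = −1.93 V.
The negative sign shows that, as written, the cell would require an external voltage to drive the reaction.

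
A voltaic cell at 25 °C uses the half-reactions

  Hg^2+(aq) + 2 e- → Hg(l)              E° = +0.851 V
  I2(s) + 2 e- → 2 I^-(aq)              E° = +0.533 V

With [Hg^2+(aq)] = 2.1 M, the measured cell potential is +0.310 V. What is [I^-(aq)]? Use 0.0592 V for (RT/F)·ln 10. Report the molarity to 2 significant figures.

Hg²⁺/Hg is the cathode (higher E°); E°cell = +0.851 − (+0.533) = +0.318 V with n = 2.
Rearranging E = E° − (0.0592/n)·log Q gives log Q = 2(+0.318 − (+0.310))/0.0592 = 0.270.
The balanced reaction is Hg^2+(aq) + 2 I^-(aq) → Hg(l) + I2(s), so Q = 1 / ([Hg^2+(aq)]·[I^-(aq)]^2).
Solving for the unknown gives log [I^-(aq)] = −0.296, so [I^-(aq)] ≈ 0.51 M.

0.51 M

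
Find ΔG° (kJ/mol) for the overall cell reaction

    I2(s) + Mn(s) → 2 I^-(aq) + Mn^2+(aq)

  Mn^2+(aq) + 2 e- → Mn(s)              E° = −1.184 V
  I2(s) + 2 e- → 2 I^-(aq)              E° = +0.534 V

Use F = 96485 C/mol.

In the reaction as written I2(s) is reduced, so the I₂/I⁻ couple is the cathode and Mn²⁺/Mn is the anode.
E°cell = +0.534 − (−1.184) = +1.718 V; balancing electrons gives n = 2.
ΔG° = −nFE°cell = −(2)(96485)(+1.718) J/mol = −332 kJ/mol.

−332 kJ/mol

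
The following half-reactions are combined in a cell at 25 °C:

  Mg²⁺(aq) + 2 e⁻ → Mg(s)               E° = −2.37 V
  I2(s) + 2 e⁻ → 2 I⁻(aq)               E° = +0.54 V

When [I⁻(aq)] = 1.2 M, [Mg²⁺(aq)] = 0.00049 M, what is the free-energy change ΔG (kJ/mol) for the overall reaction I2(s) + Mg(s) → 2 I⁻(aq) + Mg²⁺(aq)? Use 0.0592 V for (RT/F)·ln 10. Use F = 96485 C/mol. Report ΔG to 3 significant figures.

E°cell = +0.54 − (−2.37) = +2.91 V; the balanced reaction transfers n = 2 electrons.
Here Q = [I⁻(aq)]^2·[Mg²⁺(aq)] = 0.000706 (log Q = −3.151), giving E = +2.91 − (0.0592/2)·(−3.151) = +3.0033 V.
ΔG = −nFE = −(2)(96485)(+3.0033) J/mol = −580 kJ/mol.

−580 kJ/mol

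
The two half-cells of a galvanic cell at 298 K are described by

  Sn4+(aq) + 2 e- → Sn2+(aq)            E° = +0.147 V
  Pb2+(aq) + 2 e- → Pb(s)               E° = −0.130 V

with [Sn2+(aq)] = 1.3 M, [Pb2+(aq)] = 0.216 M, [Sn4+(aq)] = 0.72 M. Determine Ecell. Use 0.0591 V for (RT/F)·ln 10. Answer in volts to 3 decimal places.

+0.289 V

Sn⁴⁺/Sn²⁺ is reduced (cathode, E° = +0.147 V) and Pb²⁺/Pb is oxidized (anode).
E°cell = E°cat − E°an = +0.147 − (−0.130) = +0.277 V; n = 2.
Balancing gives Sn4+(aq) + Pb(s) → Sn2+(aq) + Pb2+(aq); hence Q = ([Sn2+(aq)]·[Pb2+(aq)]) / [Sn4+(aq)] = 0.39 (log Q = −0.409).
By the Nernst equation, E = +0.277 − (0.0591/2)·(−0.409) = +0.289 V.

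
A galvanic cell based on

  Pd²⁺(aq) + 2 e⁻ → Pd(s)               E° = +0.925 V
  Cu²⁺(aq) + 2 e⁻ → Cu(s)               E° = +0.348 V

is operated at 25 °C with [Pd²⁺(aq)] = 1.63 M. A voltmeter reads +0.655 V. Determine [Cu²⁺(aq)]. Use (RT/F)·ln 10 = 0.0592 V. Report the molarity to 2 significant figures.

With Pd²⁺/Pd at the cathode and Cu²⁺/Cu at the anode, E°cell = +0.925 − (+0.348) = +0.577 V (n = 2).
Rearranging E = E° − (0.0592/n)·log Q gives log Q = 2(+0.577 − (+0.655))/0.0592 = −2.635.
The balanced reaction is Pd²⁺(aq) + Cu(s) → Pd(s) + Cu²⁺(aq), so Q = [Cu²⁺(aq)] / [Pd²⁺(aq)].
Substituting the known concentrations and solving, log [Cu²⁺(aq)] = −2.423 and [Cu²⁺(aq)] = 0.0038 M.

0.0038 M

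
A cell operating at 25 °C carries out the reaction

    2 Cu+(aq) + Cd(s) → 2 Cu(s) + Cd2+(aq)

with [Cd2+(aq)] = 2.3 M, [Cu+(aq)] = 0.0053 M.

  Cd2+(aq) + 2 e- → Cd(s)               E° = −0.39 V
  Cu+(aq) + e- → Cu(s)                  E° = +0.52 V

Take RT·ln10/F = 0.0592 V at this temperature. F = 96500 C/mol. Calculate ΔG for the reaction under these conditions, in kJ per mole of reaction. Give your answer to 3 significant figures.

−148 kJ/mol

E°cell = +0.52 − (−0.39) = +0.91 V; the balanced reaction transfers n = 2 electrons.
Q = [Cd2+(aq)] / [Cu+(aq)]^2 = 8.19×10^4, so log Q = 4.913 and E = +0.91 − (0.0592/2)(4.913) = +0.7646 V.
ΔG = −nFE = −(2)(96500)(+0.7646) J/mol = −148 kJ/mol.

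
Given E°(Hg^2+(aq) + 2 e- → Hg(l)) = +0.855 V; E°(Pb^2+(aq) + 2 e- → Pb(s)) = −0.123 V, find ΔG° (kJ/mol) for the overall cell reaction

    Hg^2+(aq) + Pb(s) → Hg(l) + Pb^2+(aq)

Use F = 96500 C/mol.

In the reaction as written Hg^2+(aq) is reduced, so the Hg²⁺/Hg couple is the cathode and Pb²⁺/Pb is the anode.
E°cell = +0.855 − (−0.123) = +0.978 V; balancing electrons gives n = 2.
ΔG° = −nFE°cell = −(2)(96500)(+0.978) J/mol = −189 kJ/mol.

−189 kJ/mol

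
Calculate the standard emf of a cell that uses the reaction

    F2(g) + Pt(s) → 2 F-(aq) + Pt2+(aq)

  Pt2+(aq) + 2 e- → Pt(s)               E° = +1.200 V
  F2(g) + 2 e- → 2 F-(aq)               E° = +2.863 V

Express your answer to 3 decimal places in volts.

In the reaction as written, F2(g) is reduced (cathode) and Pt2+(aq) is produced by oxidation at the anode.
E°cell = E°(cathode) − E°(anode) = +2.863 − (+1.200) = +1.663 V.

+1.663 V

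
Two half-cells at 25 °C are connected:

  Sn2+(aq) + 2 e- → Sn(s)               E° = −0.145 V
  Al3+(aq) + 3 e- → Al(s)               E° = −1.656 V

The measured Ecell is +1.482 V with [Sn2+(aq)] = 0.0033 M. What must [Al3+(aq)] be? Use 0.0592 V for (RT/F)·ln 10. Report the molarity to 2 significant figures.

Sn²⁺/Sn is the cathode (higher E°); E°cell = −0.145 − (−1.656) = +1.511 V with n = 6.
Since E = E° − (0.0592/n)·log Q, log Q = n(E° − E)/0.0592 = 2.939.
For 3 Sn2+(aq) + 2 Al(s) → 3 Sn(s) + 2 Al3+(aq), the reaction quotient is Q = [Al3+(aq)]^2 / [Sn2+(aq)]^3.
Isolating [Al3+(aq)] in Q = 10^{2.939} yields log [Al3+(aq)] = −2.253, i.e. 0.0056 M.

0.0056 M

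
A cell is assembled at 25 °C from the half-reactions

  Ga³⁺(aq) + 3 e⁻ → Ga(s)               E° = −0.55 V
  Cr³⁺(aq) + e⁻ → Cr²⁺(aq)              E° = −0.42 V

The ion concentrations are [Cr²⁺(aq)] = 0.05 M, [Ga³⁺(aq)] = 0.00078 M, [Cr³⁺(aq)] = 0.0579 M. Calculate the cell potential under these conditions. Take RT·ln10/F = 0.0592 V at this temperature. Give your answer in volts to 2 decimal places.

Since E°(Cr³⁺/Cr²⁺) > E°(Ga³⁺/Ga), Cr³⁺/Cr²⁺ serves as the cathode.
E°cell = −0.42 − (−0.55) = +0.13 V, with n = 3 electrons transferred.
The balanced reaction is 3 Cr³⁺(aq) + Ga(s) → 3 Cr²⁺(aq) + Ga³⁺(aq), so Q = ([Cr²⁺(aq)]^3·[Ga³⁺(aq)]) / [Cr³⁺(aq)]^3 = 0.000502 and log Q = −3.299.
E = E° − (0.0592/n)·log Q = +0.13 − (0.0592/3)(−3.299) = +0.20 V.

+0.20 V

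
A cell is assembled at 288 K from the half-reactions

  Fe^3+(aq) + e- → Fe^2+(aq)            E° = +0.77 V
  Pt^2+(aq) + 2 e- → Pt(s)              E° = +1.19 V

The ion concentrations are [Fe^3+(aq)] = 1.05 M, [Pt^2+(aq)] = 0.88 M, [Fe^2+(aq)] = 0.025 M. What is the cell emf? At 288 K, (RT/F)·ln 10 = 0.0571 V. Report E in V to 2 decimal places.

Pt²⁺/Pt is reduced (cathode, E° = +1.19 V) and Fe³⁺/Fe²⁺ is oxidized (anode).
E°cell = E°cat − E°an = +1.19 − (+0.77) = +0.42 V; n = 2.
The balanced reaction is Pt^2+(aq) + 2 Fe^2+(aq) → Pt(s) + 2 Fe^3+(aq), so Q = [Fe^3+(aq)]^2 / ([Pt^2+(aq)]·[Fe^2+(aq)]^2) = 2×10^3 and log Q = 3.302.
By the Nernst equation, E = +0.42 − (0.0571/2)·(3.302) = +0.33 V.

+0.33 V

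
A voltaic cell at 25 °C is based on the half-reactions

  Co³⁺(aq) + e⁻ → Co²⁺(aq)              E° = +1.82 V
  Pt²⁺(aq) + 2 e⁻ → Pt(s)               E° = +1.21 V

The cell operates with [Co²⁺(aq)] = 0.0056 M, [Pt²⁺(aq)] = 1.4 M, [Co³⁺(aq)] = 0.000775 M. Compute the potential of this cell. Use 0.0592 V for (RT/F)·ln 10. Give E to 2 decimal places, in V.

+0.55 V

Since E°(Co³⁺/Co²⁺) > E°(Pt²⁺/Pt), Co³⁺/Co²⁺ serves as the cathode.
The standard potential is +1.82 − (+1.21) = +0.61 V and the balanced reaction transfers n = 2 electrons.
The balanced reaction is 2 Co³⁺(aq) + Pt(s) → 2 Co²⁺(aq) + Pt²⁺(aq), so Q = ([Co²⁺(aq)]^2·[Pt²⁺(aq)]) / [Co³⁺(aq)]^2 = 73.1 and log Q = 1.864.
Applying E = E° − (RT ln10/nF)·log Q gives +0.61 − (0.0592/2)(1.864) = +0.55 V.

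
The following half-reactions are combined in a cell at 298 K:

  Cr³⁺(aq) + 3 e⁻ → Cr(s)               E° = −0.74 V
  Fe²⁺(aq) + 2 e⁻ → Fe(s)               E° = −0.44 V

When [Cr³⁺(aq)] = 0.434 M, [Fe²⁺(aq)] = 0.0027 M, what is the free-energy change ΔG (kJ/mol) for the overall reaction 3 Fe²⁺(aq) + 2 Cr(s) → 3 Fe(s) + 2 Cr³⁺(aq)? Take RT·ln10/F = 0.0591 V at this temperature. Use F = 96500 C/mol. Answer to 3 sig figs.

The standard cell potential is −0.44 − (−0.74) = +0.30 V, with n = 6 electrons in the balanced equation.
Here Q = [Cr³⁺(aq)]^2 / [Fe²⁺(aq)]^3 = 9.57×10^6 (log Q = 6.981), giving E = +0.30 − (0.0591/6)·(6.981) = +0.2312 V.
Finally ΔG = −nFE = −(6)(96500 C/mol)(+0.2312 V) = −134 kJ/mol.

−134 kJ/mol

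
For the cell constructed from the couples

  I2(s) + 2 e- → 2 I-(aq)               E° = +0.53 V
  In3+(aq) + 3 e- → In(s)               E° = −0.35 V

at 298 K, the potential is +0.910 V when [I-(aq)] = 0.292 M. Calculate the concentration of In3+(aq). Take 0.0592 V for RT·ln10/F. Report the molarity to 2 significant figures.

The I₂/I⁻ couple has the larger reduction potential, so it is the cathode: E°cell = +0.53 − (−0.35) = +0.88 V and n = 6.
From the Nernst equation, log Q = n(E° − E)/0.0592 = 6·(+0.88 − (+0.910))/0.0592 = −3.041.
Balancing electrons gives 3 I2(s) + 2 In(s) → 6 I-(aq) + 2 In3+(aq); thus Q = [I-(aq)]^6·[In3+(aq)]^2.
Substituting the known concentrations and solving, log [In3+(aq)] = 0.083 and [In3+(aq)] = 1.2 M.

1.2 M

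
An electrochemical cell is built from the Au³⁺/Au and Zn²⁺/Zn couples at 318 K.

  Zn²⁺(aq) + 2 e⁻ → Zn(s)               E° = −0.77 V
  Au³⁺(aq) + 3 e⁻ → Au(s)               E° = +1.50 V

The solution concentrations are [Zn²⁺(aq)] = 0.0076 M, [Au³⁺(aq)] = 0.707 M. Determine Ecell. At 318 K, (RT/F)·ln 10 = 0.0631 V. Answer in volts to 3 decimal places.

+2.334 V

Since E°(Au³⁺/Au) > E°(Zn²⁺/Zn), Au³⁺/Au serves as the cathode.
E°cell = E°cat − E°an = +1.50 − (−0.77) = +2.27 V; n = 6.
The balanced reaction is 2 Au³⁺(aq) + 3 Zn(s) → 2 Au(s) + 3 Zn²⁺(aq), so Q = [Zn²⁺(aq)]^3 / [Au³⁺(aq)]^2 = 8.78×10^−7 and log Q = −6.056.
E = E° − (0.0631/n)·log Q = +2.27 − (0.0631/6)(−6.056) = +2.334 V.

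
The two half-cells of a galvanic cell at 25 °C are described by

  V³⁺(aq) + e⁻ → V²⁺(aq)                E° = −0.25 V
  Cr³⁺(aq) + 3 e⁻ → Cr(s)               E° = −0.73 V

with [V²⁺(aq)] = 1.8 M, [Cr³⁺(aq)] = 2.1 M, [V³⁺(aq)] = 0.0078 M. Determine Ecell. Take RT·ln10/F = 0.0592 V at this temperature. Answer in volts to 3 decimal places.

+0.334 V

Since E°(V³⁺/V²⁺) > E°(Cr³⁺/Cr), V³⁺/V²⁺ serves as the cathode.
The standard potential is −0.25 − (−0.73) = +0.48 V and the balanced reaction transfers n = 3 electrons.
For the overall reaction 3 V³⁺(aq) + Cr(s) → 3 V²⁺(aq) + Cr³⁺(aq), Q = ([V²⁺(aq)]^3·[Cr³⁺(aq)]) / [V³⁺(aq)]^3 = 2.58×10^7, giving log Q = 7.412.
Applying E = E° − (RT ln10/nF)·log Q gives +0.48 − (0.0592/3)(7.412) = +0.334 V.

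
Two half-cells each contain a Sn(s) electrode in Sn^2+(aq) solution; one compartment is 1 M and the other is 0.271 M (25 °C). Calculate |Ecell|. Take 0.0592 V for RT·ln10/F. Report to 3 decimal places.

For a concentration cell E°cell = 0, since both electrodes use the same couple.
The compartment with the higher Sn^2+(aq) concentration (1 M) acts as the cathode; ions are reduced there and produced at the dilute (0.271 M) anode.
With n = 2, Ecell = −(0.0592/2)·log([dilute]/[conc]) = −(0.0592/2)·log(0.271/1) = +0.017 V.

0.017 V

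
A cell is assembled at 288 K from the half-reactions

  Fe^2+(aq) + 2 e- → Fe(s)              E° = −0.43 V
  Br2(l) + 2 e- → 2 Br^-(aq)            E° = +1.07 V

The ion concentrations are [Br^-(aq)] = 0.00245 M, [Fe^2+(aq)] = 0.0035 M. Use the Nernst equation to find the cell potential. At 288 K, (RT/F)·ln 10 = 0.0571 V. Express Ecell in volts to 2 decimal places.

+1.72 V

Br₂/Br⁻ is reduced (cathode, E° = +1.07 V) and Fe²⁺/Fe is oxidized (anode).
E°cell = +1.07 − (−0.43) = +1.50 V, with n = 2 electrons transferred.
For the overall reaction Br2(l) + Fe(s) → 2 Br^-(aq) + Fe^2+(aq), Q = [Br^-(aq)]^2·[Fe^2+(aq)] = 2.1×10^−8, giving log Q = −7.678.
E = E° − (0.0571/n)·log Q = +1.50 − (0.0571/2)(−7.678) = +1.72 V.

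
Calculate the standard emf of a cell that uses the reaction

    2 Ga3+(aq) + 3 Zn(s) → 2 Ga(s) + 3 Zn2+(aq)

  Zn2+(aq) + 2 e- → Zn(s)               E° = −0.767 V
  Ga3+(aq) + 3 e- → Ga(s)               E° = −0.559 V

Ga3+(aq) gains electrons, so the Ga³⁺/Ga couple is the cathode; the Zn²⁺/Zn couple is the anode.
E°cell = E°(cathode) − E°(anode) = −0.559 − (−0.767) = +0.208 V.

+0.208 V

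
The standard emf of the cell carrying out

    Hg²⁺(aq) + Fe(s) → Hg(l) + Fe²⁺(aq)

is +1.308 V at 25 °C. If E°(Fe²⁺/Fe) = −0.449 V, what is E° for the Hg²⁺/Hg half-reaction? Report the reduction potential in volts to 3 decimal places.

In the reaction as written the Hg²⁺/Hg couple is reduced (cathode) and Fe²⁺/Fe is oxidized (anode), so E°cell = E°(Hg²⁺/Hg) − E°(Fe²⁺/Fe).
E°(Hg²⁺/Hg) = E°cell + E°(anode) = +1.308 + (−0.449) = +0.859 V.

+0.859 V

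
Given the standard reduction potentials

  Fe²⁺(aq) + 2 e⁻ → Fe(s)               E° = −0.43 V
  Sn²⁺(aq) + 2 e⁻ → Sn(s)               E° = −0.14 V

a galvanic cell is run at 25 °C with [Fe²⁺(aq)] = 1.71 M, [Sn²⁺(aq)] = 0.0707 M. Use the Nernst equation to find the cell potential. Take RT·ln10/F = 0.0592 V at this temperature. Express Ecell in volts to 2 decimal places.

Since E°(Sn²⁺/Sn) > E°(Fe²⁺/Fe), Sn²⁺/Sn serves as the cathode.
E°cell = −0.14 − (−0.43) = +0.29 V, with n = 2 electrons transferred.
Balancing gives Sn²⁺(aq) + Fe(s) → Sn(s) + Fe²⁺(aq); hence Q = [Fe²⁺(aq)] / [Sn²⁺(aq)] = 24.2 (log Q = 1.384).
Applying E = E° − (RT ln10/nF)·log Q gives +0.29 − (0.0592/2)(1.384) = +0.25 V.

+0.25 V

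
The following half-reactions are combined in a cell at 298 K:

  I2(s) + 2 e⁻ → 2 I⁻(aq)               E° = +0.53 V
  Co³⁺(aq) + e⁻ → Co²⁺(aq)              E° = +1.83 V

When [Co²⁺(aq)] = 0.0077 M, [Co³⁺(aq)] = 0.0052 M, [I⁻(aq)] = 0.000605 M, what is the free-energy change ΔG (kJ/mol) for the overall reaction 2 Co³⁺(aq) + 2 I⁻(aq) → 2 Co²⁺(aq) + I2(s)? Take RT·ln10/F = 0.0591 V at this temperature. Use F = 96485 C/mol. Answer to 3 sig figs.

−212 kJ/mol

The standard cell potential is +1.83 − (+0.53) = +1.30 V, with n = 2 electrons in the balanced equation.
The reaction quotient is [Co²⁺(aq)]^2 / ([Co³⁺(aq)]^2·[I⁻(aq)]^2) = 5.99×10^6; by Nernst, E = +1.30 − (0.0591/2)(6.777) = +1.0997 V.
Finally ΔG = −nFE = −(2)(96485 C/mol)(+1.0997 V) = −212 kJ/mol.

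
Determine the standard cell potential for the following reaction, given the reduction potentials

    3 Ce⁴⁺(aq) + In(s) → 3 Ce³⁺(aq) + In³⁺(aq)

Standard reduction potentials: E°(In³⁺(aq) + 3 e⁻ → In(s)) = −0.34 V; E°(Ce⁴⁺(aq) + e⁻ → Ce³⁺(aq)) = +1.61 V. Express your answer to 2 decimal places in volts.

Ce⁴⁺(aq) gains electrons, so the Ce⁴⁺/Ce³⁺ couple is the cathode; the In³⁺/In couple is the anode.
E°cell = E°(cathode) − E°(anode) = +1.61 − (−0.34) = +1.95 V.

+1.95 V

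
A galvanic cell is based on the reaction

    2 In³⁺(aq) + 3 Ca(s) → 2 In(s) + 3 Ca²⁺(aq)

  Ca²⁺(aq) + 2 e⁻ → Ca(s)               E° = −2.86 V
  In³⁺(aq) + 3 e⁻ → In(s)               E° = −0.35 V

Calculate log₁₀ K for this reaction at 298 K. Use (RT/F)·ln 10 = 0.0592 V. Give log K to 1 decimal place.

log K = 254.4

The In³⁺/In couple is reduced (cathode); E°cell = −0.35 − (−2.86) = +2.51 V with n = 6.
At equilibrium E = 0, so log K = nE°cell / 0.0592 = (6)(+2.51) / 0.0592 = 254.4.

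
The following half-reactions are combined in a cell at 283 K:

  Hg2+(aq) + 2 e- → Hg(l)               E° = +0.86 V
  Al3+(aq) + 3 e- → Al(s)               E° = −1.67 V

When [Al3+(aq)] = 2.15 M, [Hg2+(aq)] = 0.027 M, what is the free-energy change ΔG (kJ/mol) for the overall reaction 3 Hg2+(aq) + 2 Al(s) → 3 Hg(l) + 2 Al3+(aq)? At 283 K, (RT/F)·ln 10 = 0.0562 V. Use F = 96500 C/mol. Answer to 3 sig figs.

−1440 kJ/mol

The standard cell potential is +0.86 − (−1.67) = +2.53 V, with n = 6 electrons in the balanced equation.
Here Q = [Al3+(aq)]^2 / [Hg2+(aq)]^3 = 2.35×10^5 (log Q = 5.371), giving E = +2.53 − (0.0562/6)·(5.371) = +2.4797 V.
Finally ΔG = −nFE = −(6)(96500 C/mol)(+2.4797 V) = −1440 kJ/mol.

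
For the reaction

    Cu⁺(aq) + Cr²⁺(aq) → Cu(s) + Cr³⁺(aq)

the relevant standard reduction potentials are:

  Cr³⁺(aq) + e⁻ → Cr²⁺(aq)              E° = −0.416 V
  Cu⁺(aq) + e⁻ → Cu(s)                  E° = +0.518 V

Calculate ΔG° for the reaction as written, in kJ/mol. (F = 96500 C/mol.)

−90.1 kJ/mol

In the reaction as written Cu⁺(aq) is reduced, so the Cu⁺/Cu couple is the cathode and Cr³⁺/Cr²⁺ is the anode.
E°cell = +0.518 − (−0.416) = +0.934 V; balancing electrons gives n = 1.
ΔG° = −nFE°cell = −(1)(96500)(+0.934) J/mol = −90.1 kJ/mol.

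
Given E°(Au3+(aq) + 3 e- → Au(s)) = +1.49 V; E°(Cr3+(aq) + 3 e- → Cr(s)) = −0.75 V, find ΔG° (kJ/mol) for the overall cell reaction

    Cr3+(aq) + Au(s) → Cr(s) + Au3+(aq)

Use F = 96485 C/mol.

In the reaction as written Cr3+(aq) is reduced, so the Cr³⁺/Cr couple is the cathode and Au³⁺/Au is the anode.
E°cell = −0.75 − (+1.49) = −2.24 V; balancing electrons gives n = 3.
ΔG° = −nFE°cell = −(3)(96485)(−2.24) J/mol = +648 kJ/mol.

+648 kJ/mol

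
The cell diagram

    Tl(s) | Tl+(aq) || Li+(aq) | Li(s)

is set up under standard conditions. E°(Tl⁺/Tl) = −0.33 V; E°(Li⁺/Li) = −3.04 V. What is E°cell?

−2.71 V

By convention the left-hand electrode in cell notation is the anode (oxidation) and the right-hand electrode is the cathode (reduction).
E°cell = E°(right) − E°(left) = −3.04 − (−0.33) = −2.71 V.
The negative sign shows that, as written, the cell would require an external voltage to drive the reaction.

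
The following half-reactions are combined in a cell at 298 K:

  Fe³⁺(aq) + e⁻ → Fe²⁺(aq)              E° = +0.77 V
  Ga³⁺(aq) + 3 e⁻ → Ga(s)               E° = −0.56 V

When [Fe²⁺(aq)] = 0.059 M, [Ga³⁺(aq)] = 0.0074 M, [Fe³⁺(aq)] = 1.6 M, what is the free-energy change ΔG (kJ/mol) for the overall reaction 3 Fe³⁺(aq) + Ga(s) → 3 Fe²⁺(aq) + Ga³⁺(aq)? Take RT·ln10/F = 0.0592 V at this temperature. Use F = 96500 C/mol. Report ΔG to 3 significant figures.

E°cell = +0.77 − (−0.56) = +1.33 V; the balanced reaction transfers n = 3 electrons.
Q = ([Fe²⁺(aq)]^3·[Ga³⁺(aq)]) / [Fe³⁺(aq)]^3 = 3.71×10^−7, so log Q = −6.431 and E = +1.33 − (0.0592/3)(−6.431) = +1.4569 V.
Finally ΔG = −nFE = −(3)(96500 C/mol)(+1.4569 V) = −422 kJ/mol.

−422 kJ/mol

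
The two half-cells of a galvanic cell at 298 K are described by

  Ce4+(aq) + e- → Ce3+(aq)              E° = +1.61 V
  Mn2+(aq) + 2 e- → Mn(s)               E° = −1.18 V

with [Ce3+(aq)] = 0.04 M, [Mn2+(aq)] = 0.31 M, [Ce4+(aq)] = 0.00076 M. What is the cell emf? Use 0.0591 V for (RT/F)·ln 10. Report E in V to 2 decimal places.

+2.70 V

Since E°(Ce⁴⁺/Ce³⁺) > E°(Mn²⁺/Mn), Ce⁴⁺/Ce³⁺ serves as the cathode.
The standard potential is +1.61 − (−1.18) = +2.79 V and the balanced reaction transfers n = 2 electrons.
For the overall reaction 2 Ce4+(aq) + Mn(s) → 2 Ce3+(aq) + Mn2+(aq), Q = ([Ce3+(aq)]^2·[Mn2+(aq)]) / [Ce4+(aq)]^2 = 859, giving log Q = 2.934.
E = E° − (0.0591/n)·log Q = +2.79 − (0.0591/2)(2.934) = +2.70 V.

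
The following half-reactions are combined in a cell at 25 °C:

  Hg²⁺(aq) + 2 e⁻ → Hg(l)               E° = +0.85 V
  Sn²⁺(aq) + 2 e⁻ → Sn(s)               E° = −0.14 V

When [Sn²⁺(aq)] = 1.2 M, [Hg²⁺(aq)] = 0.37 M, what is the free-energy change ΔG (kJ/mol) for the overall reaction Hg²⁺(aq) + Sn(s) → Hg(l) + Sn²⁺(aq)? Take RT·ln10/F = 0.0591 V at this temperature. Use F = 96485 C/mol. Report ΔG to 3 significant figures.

−188 kJ/mol

E°cell = +0.85 − (−0.14) = +0.99 V; the balanced reaction transfers n = 2 electrons.
Here Q = [Sn²⁺(aq)] / [Hg²⁺(aq)] = 3.24 (log Q = 0.511), giving E = +0.99 − (0.0591/2)·(0.511) = +0.9749 V.
ΔG = −nFE = −(2)(96485)(+0.9749) J/mol = −188 kJ/mol.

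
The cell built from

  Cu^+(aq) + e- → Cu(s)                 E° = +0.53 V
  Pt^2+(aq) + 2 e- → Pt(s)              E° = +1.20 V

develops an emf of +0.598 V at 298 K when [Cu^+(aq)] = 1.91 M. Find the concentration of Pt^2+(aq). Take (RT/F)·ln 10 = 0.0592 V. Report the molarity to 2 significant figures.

With Pt²⁺/Pt at the cathode and Cu⁺/Cu at the anode, E°cell = +1.20 − (+0.53) = +0.67 V (n = 2).
Rearranging E = E° − (0.0592/n)·log Q gives log Q = 2(+0.67 − (+0.598))/0.0592 = 2.432.
The balanced reaction is Pt^2+(aq) + 2 Cu(s) → Pt(s) + 2 Cu^+(aq), so Q = [Cu^+(aq)]^2 / [Pt^2+(aq)].
Isolating [Pt^2+(aq)] in Q = 10^{2.432} yields log [Pt^2+(aq)] = −1.870, i.e. 0.013 M.

0.013 M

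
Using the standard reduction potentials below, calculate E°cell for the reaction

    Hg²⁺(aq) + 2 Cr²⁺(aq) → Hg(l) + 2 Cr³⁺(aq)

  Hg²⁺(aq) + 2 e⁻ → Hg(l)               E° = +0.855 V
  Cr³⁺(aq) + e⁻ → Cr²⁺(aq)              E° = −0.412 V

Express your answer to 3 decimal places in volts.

+1.267 V

Hg²⁺(aq) gains electrons, so the Hg²⁺/Hg couple is the cathode; the Cr³⁺/Cr²⁺ couple is the anode.
E°cell = E°(cathode) − E°(anode) = +0.855 − (−0.412) = +1.267 V.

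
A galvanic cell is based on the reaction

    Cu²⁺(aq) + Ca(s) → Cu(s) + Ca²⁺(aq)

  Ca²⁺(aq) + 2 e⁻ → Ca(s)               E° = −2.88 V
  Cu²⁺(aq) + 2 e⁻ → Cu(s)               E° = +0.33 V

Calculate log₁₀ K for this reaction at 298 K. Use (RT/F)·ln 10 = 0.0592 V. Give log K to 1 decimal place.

log K = 108.4

The Cu²⁺/Cu couple is reduced (cathode); E°cell = +0.33 − (−2.88) = +3.21 V with n = 2.
At equilibrium E = 0, so log K = nE°cell / 0.0592 = (2)(+3.21) / 0.0592 = 108.4.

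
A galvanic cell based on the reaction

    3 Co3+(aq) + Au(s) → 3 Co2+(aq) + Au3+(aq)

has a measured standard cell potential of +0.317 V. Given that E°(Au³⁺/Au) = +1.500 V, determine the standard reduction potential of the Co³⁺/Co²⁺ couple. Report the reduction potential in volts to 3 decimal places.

+1.817 V

In the reaction as written the Co³⁺/Co²⁺ couple is reduced (cathode) and Au³⁺/Au is oxidized (anode), so E°cell = E°(Co³⁺/Co²⁺) − E°(Au³⁺/Au).
E°(Co³⁺/Co²⁺) = E°cell + E°(anode) = +0.317 + (+1.500) = +1.817 V.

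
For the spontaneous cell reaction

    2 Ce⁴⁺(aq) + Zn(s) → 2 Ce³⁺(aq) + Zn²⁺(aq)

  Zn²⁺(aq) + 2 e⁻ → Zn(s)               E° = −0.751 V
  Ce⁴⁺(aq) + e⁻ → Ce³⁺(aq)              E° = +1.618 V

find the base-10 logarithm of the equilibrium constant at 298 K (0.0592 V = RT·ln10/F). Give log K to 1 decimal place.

log K = 80.0

The Ce⁴⁺/Ce³⁺ couple is reduced (cathode); E°cell = +1.618 − (−0.751) = +2.369 V with n = 2.
At equilibrium E = 0, so log K = nE°cell / 0.0592 = (2)(+2.369) / 0.0592 = 80.0.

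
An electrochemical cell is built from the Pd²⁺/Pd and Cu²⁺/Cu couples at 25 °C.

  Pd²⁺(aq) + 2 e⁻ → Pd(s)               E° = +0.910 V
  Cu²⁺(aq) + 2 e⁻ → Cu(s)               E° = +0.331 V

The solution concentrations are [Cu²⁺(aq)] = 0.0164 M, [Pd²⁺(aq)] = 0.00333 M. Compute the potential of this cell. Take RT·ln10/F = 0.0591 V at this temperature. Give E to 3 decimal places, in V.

Pd²⁺/Pd is reduced (cathode, E° = +0.910 V) and Cu²⁺/Cu is oxidized (anode).
The standard potential is +0.910 − (+0.331) = +0.579 V and the balanced reaction transfers n = 2 electrons.
The balanced reaction is Pd²⁺(aq) + Cu(s) → Pd(s) + Cu²⁺(aq), so Q = [Cu²⁺(aq)] / [Pd²⁺(aq)] = 4.92 and log Q = 0.692.
Applying E = E° − (RT ln10/nF)·log Q gives +0.579 − (0.0591/2)(0.692) = +0.559 V.

+0.559 V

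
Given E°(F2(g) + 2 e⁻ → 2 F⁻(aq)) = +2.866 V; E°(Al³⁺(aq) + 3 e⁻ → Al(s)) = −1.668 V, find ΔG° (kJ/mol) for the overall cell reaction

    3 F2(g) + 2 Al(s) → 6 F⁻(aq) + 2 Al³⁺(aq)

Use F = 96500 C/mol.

In the reaction as written F2(g) is reduced, so the F₂/F⁻ couple is the cathode and Al³⁺/Al is the anode.
E°cell = +2.866 − (−1.668) = +4.534 V; balancing electrons gives n = 6.
ΔG° = −nFE°cell = −(6)(96500)(+4.534) J/mol = −2625 kJ/mol.

−2625 kJ/mol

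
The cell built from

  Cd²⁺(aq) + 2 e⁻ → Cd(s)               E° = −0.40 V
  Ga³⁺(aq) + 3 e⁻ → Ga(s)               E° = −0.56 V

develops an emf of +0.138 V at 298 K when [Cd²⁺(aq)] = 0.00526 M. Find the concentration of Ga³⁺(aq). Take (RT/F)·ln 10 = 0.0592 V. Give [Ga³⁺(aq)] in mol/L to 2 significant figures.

Cd²⁺/Cd is the cathode (higher E°); E°cell = −0.40 − (−0.56) = +0.16 V with n = 6.
Rearranging E = E° − (0.0592/n)·log Q gives log Q = 6(+0.16 − (+0.138))/0.0592 = 2.230.
Balancing electrons gives 3 Cd²⁺(aq) + 2 Ga(s) → 3 Cd(s) + 2 Ga³⁺(aq); thus Q = [Ga³⁺(aq)]^2 / [Cd²⁺(aq)]^3.
Isolating [Ga³⁺(aq)] in Q = 10^{2.230} yields log [Ga³⁺(aq)] = −2.304, i.e. 0.0050 M.

0.0050 M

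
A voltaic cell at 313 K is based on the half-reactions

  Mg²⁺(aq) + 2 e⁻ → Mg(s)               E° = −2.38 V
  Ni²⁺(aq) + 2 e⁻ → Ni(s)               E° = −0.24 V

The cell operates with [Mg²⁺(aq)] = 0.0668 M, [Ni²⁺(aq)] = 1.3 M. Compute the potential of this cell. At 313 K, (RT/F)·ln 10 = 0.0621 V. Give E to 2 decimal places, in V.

+2.18 V

The Ni²⁺/Ni couple has the more positive E°, so it is the cathode; Mg²⁺/Mg is the anode.
E°cell = −0.24 − (−2.38) = +2.14 V, with n = 2 electrons transferred.
The balanced reaction is Ni²⁺(aq) + Mg(s) → Ni(s) + Mg²⁺(aq), so Q = [Mg²⁺(aq)] / [Ni²⁺(aq)] = 0.0514 and log Q = −1.289.
Applying E = E° − (RT ln10/nF)·log Q gives +2.14 − (0.0621/2)(−1.289) = +2.18 V.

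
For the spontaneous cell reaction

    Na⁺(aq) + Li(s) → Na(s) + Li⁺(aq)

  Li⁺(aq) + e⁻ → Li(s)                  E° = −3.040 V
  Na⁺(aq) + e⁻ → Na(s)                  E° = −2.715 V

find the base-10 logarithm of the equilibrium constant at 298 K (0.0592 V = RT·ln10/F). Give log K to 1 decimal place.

The Na⁺/Na couple is reduced (cathode); E°cell = −2.715 − (−3.040) = +0.325 V with n = 1.
At equilibrium E = 0, so log K = nE°cell / 0.0592 = (1)(+0.325) / 0.0592 = 5.5.

log K = 5.5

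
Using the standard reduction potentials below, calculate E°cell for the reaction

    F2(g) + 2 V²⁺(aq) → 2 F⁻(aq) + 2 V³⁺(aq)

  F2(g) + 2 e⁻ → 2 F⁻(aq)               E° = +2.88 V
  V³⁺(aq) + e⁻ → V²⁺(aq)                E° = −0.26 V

+3.14 V

F2(g) gains electrons, so the F₂/F⁻ couple is the cathode; the V³⁺/V²⁺ couple is the anode.
E°cell = E°(cathode) − E°(anode) = +2.88 − (−0.26) = +3.14 V.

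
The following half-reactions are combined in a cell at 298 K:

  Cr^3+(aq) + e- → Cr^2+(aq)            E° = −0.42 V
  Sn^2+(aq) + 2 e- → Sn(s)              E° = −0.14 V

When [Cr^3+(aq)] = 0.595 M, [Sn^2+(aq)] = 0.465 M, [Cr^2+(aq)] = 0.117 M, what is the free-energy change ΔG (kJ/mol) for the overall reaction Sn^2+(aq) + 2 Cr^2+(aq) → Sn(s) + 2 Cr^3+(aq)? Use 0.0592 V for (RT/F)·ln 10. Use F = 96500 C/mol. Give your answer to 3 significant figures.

With Sn²⁺/Sn reduced at the cathode, E°cell = −0.14 − (−0.42) = +0.28 V and n = 2.
Here Q = [Cr^3+(aq)]^2 / ([Sn^2+(aq)]·[Cr^2+(aq)]^2) = 55.6 (log Q = 1.745), giving E = +0.28 − (0.0592/2)·(1.745) = +0.2283 V.
Finally ΔG = −nFE = −(2)(96500 C/mol)(+0.2283 V) = −44.1 kJ/mol.

−44.1 kJ/mol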